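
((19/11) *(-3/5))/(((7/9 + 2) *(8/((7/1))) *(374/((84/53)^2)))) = -1583631/722264125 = -0.00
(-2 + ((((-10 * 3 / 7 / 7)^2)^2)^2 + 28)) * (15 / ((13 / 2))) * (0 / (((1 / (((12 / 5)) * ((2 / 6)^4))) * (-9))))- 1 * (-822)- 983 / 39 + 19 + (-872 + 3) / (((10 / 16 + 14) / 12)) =1336 / 13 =102.77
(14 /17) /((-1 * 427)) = -2 /1037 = -0.00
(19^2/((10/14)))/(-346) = -2527/1730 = -1.46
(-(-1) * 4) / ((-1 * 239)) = -4 / 239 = -0.02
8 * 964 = 7712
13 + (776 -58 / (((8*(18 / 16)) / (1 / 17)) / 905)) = 68227 / 153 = 445.93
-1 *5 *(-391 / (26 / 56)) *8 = 437920 / 13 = 33686.15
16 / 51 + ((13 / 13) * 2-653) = -33185 / 51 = -650.69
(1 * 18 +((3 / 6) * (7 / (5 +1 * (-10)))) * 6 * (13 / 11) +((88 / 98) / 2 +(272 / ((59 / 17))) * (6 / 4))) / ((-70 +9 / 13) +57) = -270877841 / 25440800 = -10.65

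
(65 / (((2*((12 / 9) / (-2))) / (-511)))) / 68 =99645 / 272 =366.34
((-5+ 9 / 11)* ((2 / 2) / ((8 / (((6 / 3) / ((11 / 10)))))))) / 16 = -115 / 1936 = -0.06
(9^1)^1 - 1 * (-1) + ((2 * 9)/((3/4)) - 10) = 24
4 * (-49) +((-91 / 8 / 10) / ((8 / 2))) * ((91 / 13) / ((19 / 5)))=-238973 / 1216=-196.52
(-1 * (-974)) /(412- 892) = -487 /240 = -2.03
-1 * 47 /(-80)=47 /80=0.59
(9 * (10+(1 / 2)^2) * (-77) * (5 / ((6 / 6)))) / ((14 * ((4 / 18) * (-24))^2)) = -182655 / 2048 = -89.19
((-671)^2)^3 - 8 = 91271485923347513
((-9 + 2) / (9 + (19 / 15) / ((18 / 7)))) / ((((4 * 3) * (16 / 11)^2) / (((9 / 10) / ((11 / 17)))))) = -9639 / 238592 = -0.04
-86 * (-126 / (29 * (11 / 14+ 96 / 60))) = 758520 / 4843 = 156.62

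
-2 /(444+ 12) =-1 /228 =-0.00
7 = 7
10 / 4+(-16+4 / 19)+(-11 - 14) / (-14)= -1530 / 133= -11.50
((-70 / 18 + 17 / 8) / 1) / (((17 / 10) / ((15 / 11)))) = -1.41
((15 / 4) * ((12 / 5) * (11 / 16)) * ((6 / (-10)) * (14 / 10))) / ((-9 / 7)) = 1617 / 400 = 4.04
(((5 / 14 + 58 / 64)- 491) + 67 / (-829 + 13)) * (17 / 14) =-5595689 / 9408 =-594.78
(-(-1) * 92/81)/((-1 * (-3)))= 0.38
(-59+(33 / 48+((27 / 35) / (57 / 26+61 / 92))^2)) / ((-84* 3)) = 4437454711967 / 19200687240000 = 0.23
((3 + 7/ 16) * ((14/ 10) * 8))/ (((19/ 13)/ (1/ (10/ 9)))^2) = 1054053/ 72200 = 14.60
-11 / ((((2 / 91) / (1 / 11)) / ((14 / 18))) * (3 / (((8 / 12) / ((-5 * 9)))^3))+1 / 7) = 28028 / 730731011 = 0.00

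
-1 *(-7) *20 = 140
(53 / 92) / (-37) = -0.02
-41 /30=-1.37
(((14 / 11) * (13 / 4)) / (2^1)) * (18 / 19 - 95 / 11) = -146237 / 9196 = -15.90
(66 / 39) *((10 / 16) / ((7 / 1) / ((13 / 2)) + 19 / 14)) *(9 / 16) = 3465 / 14176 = 0.24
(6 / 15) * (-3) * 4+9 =21 / 5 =4.20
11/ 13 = 0.85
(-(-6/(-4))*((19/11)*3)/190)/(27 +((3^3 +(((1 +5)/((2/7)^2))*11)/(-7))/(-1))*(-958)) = 3/6215440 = 0.00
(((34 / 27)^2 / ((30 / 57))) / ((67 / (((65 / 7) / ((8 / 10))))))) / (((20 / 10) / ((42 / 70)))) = 71383 / 455868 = 0.16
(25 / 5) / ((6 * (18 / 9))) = 5 / 12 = 0.42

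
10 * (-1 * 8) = -80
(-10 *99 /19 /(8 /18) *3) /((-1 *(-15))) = -891 /38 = -23.45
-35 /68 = -0.51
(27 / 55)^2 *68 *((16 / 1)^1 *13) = 10310976 / 3025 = 3408.59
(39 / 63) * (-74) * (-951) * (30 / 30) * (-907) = -276593278 / 7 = -39513325.43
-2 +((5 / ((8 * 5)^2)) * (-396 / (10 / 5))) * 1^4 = -419 / 160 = -2.62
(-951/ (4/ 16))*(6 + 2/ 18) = -69740/ 3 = -23246.67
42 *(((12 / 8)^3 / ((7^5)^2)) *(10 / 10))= 81 / 161414428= 0.00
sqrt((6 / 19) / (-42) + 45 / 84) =sqrt(37373) / 266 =0.73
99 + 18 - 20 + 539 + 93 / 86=637.08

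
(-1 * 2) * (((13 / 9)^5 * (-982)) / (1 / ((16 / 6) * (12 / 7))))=23335022464 / 413343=56454.38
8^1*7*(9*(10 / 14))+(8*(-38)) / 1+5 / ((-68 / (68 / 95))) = 1063 / 19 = 55.95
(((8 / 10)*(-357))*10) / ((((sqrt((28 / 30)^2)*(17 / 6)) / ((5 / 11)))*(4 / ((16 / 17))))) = -21600 / 187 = -115.51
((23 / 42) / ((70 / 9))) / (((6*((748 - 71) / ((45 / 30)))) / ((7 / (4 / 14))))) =69 / 108320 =0.00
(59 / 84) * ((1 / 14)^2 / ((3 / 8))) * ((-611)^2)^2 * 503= 669912702207.61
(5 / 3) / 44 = 5 / 132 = 0.04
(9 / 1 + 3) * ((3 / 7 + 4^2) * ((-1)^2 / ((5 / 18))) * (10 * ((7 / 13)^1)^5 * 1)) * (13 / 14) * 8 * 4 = 272643840 / 28561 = 9546.02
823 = 823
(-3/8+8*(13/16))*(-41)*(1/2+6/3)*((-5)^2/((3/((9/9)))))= -251125/48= -5231.77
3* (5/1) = 15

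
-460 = -460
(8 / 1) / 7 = 8 / 7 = 1.14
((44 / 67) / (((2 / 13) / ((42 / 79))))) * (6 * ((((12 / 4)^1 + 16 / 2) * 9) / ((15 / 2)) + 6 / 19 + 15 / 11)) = 101877048 / 502835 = 202.61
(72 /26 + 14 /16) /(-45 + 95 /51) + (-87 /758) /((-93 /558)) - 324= -28043333691 /86715200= -323.40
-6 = -6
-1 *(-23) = 23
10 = 10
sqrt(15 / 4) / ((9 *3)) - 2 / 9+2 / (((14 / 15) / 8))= sqrt(15) / 54+1066 / 63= 16.99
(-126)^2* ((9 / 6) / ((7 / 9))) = 30618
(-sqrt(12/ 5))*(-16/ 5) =32*sqrt(15)/ 25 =4.96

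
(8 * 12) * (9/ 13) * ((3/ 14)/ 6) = 216/ 91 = 2.37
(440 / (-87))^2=193600 / 7569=25.58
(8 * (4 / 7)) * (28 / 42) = 64 / 21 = 3.05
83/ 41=2.02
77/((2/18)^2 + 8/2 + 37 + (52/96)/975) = 1247400/664409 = 1.88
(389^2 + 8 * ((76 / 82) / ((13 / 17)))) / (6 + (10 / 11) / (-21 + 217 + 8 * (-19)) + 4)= 19519541162 / 1292525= 15101.87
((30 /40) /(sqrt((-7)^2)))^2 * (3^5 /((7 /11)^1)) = 24057 /5488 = 4.38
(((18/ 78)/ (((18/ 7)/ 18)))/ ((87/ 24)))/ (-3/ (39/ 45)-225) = -28/ 14355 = -0.00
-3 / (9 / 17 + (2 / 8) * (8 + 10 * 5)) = -102 / 511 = -0.20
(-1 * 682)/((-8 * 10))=341/40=8.52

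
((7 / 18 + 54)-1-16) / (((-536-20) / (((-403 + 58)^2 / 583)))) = -8900425 / 648296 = -13.73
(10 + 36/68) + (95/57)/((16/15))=3289/272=12.09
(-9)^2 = 81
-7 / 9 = -0.78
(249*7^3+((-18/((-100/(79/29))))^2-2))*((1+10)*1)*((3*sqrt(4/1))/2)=2818372.93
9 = 9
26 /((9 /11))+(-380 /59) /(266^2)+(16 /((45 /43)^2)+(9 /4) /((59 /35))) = 21232623869 /444924900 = 47.72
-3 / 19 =-0.16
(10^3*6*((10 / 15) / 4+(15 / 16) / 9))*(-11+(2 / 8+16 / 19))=-16100.33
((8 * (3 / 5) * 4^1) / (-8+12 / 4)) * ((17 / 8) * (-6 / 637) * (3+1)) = 4896 / 15925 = 0.31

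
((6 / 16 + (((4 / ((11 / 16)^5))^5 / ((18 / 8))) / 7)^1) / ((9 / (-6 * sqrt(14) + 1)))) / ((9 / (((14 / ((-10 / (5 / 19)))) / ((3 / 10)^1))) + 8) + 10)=207691976729364270161337182698391035 / 26223022100664009478340091989028 - 207691976729364270161337182698391035 * sqrt(14) / 4370503683444001579723348664838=-169888.17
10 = 10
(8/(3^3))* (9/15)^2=0.11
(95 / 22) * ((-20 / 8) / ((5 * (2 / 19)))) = -1805 / 88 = -20.51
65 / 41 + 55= 2320 / 41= 56.59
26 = 26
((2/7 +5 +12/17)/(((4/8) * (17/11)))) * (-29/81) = -454894/163863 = -2.78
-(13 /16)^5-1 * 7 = -7711325 /1048576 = -7.35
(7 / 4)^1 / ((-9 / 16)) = -28 / 9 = -3.11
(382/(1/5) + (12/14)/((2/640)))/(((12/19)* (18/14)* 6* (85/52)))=274.27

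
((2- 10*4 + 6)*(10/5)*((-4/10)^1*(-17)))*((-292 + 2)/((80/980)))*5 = 7730240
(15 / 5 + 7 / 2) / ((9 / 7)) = 91 / 18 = 5.06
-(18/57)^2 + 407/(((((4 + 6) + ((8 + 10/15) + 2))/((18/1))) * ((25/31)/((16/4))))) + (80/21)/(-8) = 333121286/189525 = 1757.66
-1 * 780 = -780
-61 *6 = -366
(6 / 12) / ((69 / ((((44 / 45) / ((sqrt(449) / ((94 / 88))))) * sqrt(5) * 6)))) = 47 * sqrt(2245) / 464715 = 0.00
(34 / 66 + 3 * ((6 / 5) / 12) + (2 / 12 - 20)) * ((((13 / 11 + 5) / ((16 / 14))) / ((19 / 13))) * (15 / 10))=-2427243 / 22990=-105.58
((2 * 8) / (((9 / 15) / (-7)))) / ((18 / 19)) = -5320 / 27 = -197.04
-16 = -16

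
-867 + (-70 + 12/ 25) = -23413/ 25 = -936.52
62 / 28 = 31 / 14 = 2.21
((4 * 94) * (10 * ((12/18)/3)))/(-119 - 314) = -7520/3897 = -1.93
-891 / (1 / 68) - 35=-60623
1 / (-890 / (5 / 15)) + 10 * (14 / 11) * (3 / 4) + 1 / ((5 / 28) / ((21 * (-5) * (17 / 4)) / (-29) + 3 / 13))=97.01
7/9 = 0.78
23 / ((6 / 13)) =299 / 6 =49.83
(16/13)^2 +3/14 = 4091/2366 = 1.73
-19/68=-0.28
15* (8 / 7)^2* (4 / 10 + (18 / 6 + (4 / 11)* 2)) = 43584 / 539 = 80.86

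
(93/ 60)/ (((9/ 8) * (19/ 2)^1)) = 124/ 855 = 0.15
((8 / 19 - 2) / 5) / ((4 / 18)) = -27 / 19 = -1.42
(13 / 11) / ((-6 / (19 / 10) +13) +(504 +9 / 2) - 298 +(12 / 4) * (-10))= 494 / 79563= 0.01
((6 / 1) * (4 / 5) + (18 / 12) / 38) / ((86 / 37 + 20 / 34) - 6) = -1156731 / 737960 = -1.57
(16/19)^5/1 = 0.42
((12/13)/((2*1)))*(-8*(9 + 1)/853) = -480/11089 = -0.04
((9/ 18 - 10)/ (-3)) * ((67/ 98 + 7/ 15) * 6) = 32129/ 1470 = 21.86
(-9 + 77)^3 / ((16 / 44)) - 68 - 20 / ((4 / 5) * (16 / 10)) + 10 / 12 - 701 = 20733701 / 24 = 863904.21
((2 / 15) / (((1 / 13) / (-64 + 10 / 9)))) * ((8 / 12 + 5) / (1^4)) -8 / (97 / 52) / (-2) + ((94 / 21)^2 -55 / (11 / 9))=-1232994041 / 1924965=-640.53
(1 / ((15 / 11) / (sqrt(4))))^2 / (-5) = -484 / 1125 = -0.43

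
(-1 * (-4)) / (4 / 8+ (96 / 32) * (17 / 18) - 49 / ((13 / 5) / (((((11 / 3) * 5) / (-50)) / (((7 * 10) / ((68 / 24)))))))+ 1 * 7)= 18720 / 49669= 0.38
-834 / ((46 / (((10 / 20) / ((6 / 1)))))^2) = -139 / 50784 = -0.00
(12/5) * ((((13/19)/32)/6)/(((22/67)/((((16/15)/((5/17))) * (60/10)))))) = 14807/26125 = 0.57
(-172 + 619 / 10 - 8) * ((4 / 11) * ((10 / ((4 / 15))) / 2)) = -17715 / 22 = -805.23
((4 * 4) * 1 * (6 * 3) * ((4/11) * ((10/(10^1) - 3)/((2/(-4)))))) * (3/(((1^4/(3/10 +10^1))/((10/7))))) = 1423872/77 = 18491.84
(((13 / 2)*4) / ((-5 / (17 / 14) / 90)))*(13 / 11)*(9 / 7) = -465426 / 539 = -863.50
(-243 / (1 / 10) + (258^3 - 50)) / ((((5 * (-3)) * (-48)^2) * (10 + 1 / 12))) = -2146379 / 43560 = -49.27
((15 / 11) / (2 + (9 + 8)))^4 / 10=10125 / 3816059522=0.00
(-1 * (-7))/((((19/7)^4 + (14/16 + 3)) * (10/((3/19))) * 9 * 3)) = 67228/955034145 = 0.00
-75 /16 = -4.69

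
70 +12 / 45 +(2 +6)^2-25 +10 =1789 / 15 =119.27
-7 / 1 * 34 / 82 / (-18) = 119 / 738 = 0.16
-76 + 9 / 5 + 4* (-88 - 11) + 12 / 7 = -16397 / 35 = -468.49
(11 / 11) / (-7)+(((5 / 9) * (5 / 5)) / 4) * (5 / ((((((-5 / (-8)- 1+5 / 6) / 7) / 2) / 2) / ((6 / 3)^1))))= 19567 / 231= 84.71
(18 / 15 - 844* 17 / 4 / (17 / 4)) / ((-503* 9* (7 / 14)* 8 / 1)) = 0.05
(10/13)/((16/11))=55/104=0.53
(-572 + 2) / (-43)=570 / 43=13.26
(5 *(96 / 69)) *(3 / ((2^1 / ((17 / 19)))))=4080 / 437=9.34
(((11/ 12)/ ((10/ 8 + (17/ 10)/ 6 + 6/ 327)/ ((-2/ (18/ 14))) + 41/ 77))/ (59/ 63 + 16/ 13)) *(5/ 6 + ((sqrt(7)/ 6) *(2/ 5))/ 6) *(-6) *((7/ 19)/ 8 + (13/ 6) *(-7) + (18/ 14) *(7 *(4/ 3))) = -11955182239/ 842445104-11955182239 *sqrt(7)/ 63183382800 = -14.69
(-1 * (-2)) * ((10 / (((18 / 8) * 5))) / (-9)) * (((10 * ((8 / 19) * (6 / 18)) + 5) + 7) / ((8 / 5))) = -7640 / 4617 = -1.65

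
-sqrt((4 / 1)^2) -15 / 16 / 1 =-79 / 16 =-4.94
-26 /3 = -8.67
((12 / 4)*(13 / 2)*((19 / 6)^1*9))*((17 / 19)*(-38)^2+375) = 3705741 / 4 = 926435.25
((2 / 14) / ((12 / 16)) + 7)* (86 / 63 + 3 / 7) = 17063 / 1323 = 12.90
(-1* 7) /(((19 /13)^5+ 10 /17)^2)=-278887729010527 /2098245794531769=-0.13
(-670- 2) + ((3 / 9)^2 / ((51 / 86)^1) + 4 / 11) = -3390146 / 5049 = -671.45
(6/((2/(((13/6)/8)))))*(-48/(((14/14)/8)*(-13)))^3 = 3538944/169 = 20940.50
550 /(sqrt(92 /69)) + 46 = 46 + 275*sqrt(3) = 522.31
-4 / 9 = -0.44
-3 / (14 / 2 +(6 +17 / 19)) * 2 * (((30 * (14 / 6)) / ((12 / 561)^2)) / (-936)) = 2114035 / 29952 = 70.58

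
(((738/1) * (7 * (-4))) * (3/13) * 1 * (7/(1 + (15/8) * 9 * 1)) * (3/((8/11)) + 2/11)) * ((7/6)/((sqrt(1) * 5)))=-191875572/102245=-1876.63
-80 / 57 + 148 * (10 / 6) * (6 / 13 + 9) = 1728340 / 741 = 2332.44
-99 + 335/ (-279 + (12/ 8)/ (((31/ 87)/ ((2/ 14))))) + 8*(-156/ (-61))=-117548273/ 1474065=-79.74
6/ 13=0.46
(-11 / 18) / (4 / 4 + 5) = -0.10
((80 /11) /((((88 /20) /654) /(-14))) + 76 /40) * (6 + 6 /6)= -128167907 /1210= -105923.89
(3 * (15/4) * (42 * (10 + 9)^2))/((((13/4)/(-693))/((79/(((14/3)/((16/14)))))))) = -9147754440/13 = -703673418.46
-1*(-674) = 674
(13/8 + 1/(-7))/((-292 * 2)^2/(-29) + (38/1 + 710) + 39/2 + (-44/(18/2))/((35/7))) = -108315/803443676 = -0.00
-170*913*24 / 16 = -232815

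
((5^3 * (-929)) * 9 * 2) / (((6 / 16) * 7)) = -5574000 / 7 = -796285.71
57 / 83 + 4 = 389 / 83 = 4.69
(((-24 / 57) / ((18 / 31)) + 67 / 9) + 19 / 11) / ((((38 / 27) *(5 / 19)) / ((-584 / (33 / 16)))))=-74228736 / 11495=-6457.48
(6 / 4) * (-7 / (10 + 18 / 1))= -3 / 8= -0.38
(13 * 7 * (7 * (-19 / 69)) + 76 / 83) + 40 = -134.49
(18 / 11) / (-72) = -1 / 44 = -0.02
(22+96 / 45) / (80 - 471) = -362 / 5865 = -0.06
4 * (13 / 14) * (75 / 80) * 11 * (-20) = -10725 / 14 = -766.07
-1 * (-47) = 47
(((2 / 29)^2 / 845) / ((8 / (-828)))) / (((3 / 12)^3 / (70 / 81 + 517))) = -123491968 / 6395805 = -19.31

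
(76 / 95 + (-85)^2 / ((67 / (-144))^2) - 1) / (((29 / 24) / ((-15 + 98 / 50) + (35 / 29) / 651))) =-5268136538156536 / 14629089875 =-360113.76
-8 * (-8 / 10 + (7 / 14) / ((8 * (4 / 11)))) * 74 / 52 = 7437 / 1040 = 7.15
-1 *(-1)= 1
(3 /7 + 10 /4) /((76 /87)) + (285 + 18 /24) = 307605 /1064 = 289.10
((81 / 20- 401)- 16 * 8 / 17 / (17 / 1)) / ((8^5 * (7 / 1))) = -328133 / 189399040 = -0.00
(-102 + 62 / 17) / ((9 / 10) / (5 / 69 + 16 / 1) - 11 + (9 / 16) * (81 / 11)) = 1631738240 / 112848839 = 14.46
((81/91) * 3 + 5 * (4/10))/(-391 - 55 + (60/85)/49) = -50575/4829578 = -0.01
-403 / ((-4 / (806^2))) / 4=65450827 / 4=16362706.75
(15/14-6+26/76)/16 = -305/1064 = -0.29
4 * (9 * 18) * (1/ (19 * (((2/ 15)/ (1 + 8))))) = 43740/ 19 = 2302.11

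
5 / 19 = 0.26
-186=-186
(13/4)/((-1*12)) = -13/48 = -0.27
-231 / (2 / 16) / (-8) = 231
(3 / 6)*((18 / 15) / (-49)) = -3 / 245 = -0.01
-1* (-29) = 29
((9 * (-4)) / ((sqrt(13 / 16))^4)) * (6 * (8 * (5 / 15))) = -147456 / 169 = -872.52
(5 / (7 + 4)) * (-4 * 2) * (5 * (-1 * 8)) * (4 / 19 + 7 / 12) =72400 / 627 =115.47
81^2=6561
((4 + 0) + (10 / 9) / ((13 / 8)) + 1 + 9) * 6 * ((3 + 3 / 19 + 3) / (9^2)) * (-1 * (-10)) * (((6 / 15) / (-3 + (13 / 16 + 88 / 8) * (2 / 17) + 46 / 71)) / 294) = -0.09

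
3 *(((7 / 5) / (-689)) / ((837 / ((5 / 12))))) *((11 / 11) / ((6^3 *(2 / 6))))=-7 / 166087584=-0.00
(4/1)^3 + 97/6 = 481/6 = 80.17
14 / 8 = 7 / 4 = 1.75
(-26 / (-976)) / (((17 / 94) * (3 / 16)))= 2444 / 3111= 0.79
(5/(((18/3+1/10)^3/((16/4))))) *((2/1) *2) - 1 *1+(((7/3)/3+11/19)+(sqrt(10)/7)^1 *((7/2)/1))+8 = 10.29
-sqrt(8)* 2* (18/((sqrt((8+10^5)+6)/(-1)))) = 24* sqrt(50007)/16669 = 0.32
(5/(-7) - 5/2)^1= -45/14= -3.21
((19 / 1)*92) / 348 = 437 / 87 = 5.02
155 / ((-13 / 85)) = -13175 / 13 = -1013.46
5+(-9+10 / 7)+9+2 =59 / 7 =8.43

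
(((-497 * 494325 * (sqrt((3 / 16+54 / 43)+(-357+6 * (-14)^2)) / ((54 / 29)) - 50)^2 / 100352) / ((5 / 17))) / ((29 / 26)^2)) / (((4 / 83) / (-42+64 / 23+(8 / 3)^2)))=161574981214368735350675 / 13245809098752 - 169955476489781125 * sqrt(200595) / 11101612032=5341590822.47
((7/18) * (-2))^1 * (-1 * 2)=14/9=1.56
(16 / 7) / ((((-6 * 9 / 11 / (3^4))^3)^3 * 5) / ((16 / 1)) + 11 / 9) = 742583750431248 / 397076033215589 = 1.87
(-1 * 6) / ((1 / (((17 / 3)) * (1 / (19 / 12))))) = -408 / 19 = -21.47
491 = 491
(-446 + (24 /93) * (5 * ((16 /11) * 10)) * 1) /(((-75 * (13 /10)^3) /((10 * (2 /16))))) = 3.24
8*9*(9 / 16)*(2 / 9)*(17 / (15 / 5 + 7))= 15.30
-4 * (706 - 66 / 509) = -1437152 / 509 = -2823.48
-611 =-611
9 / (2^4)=0.56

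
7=7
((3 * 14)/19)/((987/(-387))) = -774/893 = -0.87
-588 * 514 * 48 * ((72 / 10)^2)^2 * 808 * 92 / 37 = -1811302029103988736 / 23125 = -78326574231523.84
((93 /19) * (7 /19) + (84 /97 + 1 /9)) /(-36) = -219064 /2836377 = -0.08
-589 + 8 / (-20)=-2947 / 5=-589.40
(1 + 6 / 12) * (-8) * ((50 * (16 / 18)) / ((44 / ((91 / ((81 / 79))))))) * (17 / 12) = -12221300 / 8019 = -1524.04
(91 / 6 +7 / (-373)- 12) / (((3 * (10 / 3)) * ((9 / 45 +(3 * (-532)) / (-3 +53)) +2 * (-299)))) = -35225 / 70465668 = -0.00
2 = 2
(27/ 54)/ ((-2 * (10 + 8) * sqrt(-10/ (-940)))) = -sqrt(94)/ 72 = -0.13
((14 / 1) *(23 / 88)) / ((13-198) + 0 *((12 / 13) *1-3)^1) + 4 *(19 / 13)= 616547 / 105820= 5.83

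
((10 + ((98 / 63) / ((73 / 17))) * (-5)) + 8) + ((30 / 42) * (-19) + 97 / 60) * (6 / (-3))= 1844119 / 45990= 40.10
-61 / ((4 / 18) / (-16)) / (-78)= -732 / 13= -56.31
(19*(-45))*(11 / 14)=-9405 / 14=-671.79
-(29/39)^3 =-24389/59319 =-0.41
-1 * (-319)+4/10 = 1597/5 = 319.40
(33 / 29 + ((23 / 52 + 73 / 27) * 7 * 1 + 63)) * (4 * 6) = 7016182 / 3393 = 2067.84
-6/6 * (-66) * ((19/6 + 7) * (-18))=-12078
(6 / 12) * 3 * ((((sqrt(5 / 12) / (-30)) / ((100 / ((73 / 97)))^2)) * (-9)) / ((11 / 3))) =47961 * sqrt(15) / 41399600000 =0.00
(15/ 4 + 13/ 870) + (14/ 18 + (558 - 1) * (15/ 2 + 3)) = 30552883/ 5220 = 5853.04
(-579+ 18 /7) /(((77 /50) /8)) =-2994.43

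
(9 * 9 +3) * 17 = 1428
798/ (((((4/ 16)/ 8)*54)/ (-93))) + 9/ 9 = -131933/ 3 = -43977.67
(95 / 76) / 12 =5 / 48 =0.10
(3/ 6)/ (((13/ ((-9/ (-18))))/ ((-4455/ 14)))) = -4455/ 728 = -6.12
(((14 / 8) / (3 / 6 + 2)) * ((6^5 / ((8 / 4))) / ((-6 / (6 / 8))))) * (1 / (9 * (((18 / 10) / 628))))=-13188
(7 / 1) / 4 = 7 / 4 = 1.75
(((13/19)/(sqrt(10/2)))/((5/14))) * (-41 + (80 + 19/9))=13468 * sqrt(5)/855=35.22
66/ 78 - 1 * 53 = -678/ 13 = -52.15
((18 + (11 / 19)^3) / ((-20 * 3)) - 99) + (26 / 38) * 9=-38333033 / 411540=-93.15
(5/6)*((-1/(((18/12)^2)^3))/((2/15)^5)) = -15625/9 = -1736.11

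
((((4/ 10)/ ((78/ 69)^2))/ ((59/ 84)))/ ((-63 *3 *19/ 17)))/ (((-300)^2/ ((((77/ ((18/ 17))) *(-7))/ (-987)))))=-11771837/ 973663663050000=-0.00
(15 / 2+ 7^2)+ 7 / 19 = 2161 / 38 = 56.87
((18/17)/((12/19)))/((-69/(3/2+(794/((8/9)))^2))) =-242560707/12512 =-19386.25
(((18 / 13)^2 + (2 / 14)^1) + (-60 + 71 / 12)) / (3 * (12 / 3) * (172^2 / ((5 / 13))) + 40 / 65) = -3692615 / 65516060064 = -0.00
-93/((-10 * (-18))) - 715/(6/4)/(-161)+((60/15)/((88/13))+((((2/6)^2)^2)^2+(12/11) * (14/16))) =927146273/232390620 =3.99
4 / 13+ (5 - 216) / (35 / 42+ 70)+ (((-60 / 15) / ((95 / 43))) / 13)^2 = -68756366 / 25928825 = -2.65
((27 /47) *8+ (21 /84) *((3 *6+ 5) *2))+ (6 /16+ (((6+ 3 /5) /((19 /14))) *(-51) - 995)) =-43812377 /35720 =-1226.55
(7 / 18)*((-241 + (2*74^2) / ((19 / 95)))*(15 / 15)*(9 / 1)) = 381633 / 2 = 190816.50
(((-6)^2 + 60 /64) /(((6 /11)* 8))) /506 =197 /11776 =0.02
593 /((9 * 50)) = 593 /450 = 1.32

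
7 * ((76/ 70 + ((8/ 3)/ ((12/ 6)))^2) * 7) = 6314/ 45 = 140.31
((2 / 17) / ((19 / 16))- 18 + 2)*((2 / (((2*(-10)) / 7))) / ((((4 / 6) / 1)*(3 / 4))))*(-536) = -19270272 / 1615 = -11932.06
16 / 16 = 1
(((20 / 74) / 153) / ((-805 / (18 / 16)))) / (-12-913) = 1 / 374695300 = 0.00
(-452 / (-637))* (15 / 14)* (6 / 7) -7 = -198151 / 31213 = -6.35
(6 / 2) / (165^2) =1 / 9075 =0.00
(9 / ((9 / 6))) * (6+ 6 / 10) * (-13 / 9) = -286 / 5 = -57.20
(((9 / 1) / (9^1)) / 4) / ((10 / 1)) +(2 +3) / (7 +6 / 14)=363 / 520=0.70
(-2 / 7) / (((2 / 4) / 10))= -40 / 7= -5.71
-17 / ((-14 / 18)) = 153 / 7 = 21.86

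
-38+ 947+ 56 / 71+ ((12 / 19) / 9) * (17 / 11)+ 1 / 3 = 40520732 / 44517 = 910.23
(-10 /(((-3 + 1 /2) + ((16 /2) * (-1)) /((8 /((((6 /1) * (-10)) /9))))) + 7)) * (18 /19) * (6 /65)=-1296 /16549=-0.08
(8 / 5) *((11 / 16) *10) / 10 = 11 / 10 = 1.10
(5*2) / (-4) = -2.50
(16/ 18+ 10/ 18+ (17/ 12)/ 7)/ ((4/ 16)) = 415/ 63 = 6.59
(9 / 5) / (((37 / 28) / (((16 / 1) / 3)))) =1344 / 185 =7.26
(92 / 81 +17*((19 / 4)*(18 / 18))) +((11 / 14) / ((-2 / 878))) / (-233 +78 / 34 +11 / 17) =739638253 / 8870148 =83.39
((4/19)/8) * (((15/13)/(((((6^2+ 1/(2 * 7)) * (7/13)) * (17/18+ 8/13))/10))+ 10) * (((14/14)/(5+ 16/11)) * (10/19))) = 59290/2661653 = 0.02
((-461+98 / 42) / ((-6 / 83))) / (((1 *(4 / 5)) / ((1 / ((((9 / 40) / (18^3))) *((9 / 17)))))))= 388307200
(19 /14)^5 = 2476099 /537824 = 4.60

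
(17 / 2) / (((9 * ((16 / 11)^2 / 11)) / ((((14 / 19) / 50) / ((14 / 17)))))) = 384659 / 4377600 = 0.09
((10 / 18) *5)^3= 15625 / 729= 21.43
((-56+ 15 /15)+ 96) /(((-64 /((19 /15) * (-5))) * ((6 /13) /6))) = 10127 /192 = 52.74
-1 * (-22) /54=11 /27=0.41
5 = 5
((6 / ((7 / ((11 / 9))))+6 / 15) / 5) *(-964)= -146528 / 525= -279.10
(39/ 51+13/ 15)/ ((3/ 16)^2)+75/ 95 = 2057849/ 43605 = 47.19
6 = 6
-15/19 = -0.79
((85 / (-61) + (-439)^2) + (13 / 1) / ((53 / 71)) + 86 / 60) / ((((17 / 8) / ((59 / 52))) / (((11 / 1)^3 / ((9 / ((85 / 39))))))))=1467997783176221 / 44256537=33170190.95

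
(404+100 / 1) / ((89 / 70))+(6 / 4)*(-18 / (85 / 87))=2789739 / 7565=368.77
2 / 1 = 2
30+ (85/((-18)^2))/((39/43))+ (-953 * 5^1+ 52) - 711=-68154929/12636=-5393.71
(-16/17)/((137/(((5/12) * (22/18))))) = -220/62883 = -0.00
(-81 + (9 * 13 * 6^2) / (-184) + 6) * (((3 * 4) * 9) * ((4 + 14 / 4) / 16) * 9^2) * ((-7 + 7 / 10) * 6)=5583850587 / 368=15173507.03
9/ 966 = 3/ 322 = 0.01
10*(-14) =-140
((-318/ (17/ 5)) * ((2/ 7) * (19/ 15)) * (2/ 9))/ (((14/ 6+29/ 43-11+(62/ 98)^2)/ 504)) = 9980707296/ 19987427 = 499.35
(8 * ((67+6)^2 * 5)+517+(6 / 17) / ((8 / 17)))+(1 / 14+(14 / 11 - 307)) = 65718605 / 308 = 213372.09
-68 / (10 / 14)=-476 / 5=-95.20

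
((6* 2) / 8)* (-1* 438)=-657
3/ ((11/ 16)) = 48/ 11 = 4.36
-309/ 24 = -103/ 8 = -12.88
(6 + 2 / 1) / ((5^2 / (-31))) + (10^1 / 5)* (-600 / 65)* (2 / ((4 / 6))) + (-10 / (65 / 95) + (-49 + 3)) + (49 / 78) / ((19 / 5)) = -4659211 / 37050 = -125.75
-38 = -38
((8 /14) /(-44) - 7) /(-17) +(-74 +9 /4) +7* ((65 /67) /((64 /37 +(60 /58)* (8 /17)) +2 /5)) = -2877489754211 /41859238652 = -68.74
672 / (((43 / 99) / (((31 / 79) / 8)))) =257796 / 3397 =75.89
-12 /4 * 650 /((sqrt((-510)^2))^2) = -0.01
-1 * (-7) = 7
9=9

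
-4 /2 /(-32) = 0.06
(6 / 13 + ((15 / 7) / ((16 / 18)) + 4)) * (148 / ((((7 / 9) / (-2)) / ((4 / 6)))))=-1110666 / 637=-1743.59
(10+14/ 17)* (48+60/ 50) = 45264/ 85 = 532.52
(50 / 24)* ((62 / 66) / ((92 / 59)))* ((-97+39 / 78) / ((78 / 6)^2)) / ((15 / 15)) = -8824925 / 12314016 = -0.72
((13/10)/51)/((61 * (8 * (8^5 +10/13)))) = 169/106021386720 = 0.00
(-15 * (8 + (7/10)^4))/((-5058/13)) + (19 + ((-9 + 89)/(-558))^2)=1691965559711/87493284000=19.34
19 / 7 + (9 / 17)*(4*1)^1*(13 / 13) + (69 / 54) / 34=20861 / 4284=4.87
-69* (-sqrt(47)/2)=69* sqrt(47)/2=236.52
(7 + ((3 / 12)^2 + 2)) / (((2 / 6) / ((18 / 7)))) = 69.91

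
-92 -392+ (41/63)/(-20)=-609881/1260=-484.03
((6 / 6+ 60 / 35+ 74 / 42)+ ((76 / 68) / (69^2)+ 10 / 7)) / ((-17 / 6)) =-6691058 / 3210501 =-2.08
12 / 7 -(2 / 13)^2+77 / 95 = 281091 / 112385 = 2.50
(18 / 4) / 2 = 9 / 4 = 2.25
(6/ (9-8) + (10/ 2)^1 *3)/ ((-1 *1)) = -21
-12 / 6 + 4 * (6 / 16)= -1 / 2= -0.50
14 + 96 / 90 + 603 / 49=20119 / 735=27.37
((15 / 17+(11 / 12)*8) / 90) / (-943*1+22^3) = 419 / 44545950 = 0.00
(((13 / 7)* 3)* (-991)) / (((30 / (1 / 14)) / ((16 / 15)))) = -51532 / 3675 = -14.02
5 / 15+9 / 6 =11 / 6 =1.83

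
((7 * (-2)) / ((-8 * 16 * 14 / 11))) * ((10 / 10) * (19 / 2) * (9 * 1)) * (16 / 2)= 1881 / 32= 58.78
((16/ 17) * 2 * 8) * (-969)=-14592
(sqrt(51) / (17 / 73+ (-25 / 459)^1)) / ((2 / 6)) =100521 *sqrt(51) / 5978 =120.08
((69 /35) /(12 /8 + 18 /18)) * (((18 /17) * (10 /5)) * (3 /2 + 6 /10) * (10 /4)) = 3726 /425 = 8.77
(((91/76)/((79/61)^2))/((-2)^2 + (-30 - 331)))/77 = -48373/1862638932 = -0.00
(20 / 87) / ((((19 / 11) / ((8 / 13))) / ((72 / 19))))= 42240 / 136097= 0.31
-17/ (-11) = 17/ 11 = 1.55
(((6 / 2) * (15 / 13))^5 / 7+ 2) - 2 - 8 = 163735717 / 2599051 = 63.00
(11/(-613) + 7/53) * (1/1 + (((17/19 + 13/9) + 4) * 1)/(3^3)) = 2348812/16666857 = 0.14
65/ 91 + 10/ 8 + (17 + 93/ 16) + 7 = 3559/ 112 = 31.78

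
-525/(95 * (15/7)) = -49/19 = -2.58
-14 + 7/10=-133/10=-13.30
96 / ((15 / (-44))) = -1408 / 5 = -281.60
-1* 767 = -767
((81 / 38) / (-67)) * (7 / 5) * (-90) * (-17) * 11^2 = -10496871 / 1273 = -8245.77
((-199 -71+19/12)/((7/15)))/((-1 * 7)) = 16105/196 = 82.17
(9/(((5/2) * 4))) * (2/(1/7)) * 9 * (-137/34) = -77679/170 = -456.94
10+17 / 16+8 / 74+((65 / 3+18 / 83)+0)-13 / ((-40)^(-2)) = -3061213955 / 147408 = -20766.95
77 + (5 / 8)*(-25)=491 / 8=61.38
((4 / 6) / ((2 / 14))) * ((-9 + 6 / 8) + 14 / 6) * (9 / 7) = -71 / 2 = -35.50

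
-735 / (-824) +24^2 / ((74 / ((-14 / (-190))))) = 4244709 / 2896360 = 1.47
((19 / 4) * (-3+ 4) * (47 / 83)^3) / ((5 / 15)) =5917911 / 2287148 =2.59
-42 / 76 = -21 / 38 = -0.55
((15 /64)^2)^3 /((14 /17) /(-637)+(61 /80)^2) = 146844140625 /513927465140224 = 0.00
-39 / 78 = -1 / 2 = -0.50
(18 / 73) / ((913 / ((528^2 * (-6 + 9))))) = 1368576 / 6059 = 225.87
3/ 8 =0.38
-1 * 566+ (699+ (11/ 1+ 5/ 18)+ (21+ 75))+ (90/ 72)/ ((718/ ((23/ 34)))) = 240.28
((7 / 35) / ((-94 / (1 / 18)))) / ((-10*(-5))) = -1 / 423000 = -0.00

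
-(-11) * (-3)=-33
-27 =-27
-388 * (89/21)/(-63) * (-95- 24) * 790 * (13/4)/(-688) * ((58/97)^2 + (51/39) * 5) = 504103329595/6306552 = 79933.27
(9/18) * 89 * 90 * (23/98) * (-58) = -2671335/49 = -54517.04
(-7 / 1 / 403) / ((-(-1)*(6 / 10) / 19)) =-665 / 1209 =-0.55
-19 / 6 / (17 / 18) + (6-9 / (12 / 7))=-177 / 68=-2.60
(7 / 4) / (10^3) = 7 / 4000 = 0.00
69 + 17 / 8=569 / 8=71.12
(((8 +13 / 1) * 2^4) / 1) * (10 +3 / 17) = 58128 / 17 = 3419.29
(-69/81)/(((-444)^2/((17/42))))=-391/223552224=-0.00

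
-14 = -14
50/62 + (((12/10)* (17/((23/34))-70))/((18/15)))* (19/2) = -303349/713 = -425.45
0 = 0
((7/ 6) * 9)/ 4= 2.62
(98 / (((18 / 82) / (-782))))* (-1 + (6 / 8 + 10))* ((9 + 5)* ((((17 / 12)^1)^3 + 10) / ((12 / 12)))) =-1586405108197 / 2592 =-612039007.79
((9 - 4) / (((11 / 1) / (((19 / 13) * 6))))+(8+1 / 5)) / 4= 8713 / 2860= 3.05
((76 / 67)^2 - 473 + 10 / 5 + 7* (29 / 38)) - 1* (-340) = -21215487 / 170582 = -124.37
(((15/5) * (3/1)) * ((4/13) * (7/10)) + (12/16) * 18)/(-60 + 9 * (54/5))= 669/1612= 0.42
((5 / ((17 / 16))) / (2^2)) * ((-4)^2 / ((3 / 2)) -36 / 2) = -440 / 51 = -8.63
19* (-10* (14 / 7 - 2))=0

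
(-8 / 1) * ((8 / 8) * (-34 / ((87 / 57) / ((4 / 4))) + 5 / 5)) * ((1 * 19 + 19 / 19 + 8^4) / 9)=6772192 / 87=77841.29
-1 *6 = -6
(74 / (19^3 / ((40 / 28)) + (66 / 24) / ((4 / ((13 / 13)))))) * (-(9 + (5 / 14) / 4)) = -376660 / 2689113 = -0.14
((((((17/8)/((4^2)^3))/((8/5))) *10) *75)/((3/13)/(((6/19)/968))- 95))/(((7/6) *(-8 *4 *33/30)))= -6215625/642773942272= -0.00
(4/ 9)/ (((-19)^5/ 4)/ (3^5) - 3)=-0.00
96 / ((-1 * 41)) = -96 / 41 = -2.34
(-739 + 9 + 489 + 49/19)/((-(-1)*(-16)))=2265/152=14.90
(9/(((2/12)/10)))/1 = 540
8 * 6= 48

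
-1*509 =-509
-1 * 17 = -17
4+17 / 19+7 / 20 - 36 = -11687 / 380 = -30.76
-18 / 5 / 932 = -9 / 2330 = -0.00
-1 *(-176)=176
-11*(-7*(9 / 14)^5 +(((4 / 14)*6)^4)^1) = -6649533 / 76832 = -86.55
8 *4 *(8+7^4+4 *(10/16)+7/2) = 77280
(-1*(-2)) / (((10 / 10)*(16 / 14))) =7 / 4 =1.75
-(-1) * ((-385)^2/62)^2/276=21970650625/1060944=20708.59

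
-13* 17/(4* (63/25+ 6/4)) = -5525/402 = -13.74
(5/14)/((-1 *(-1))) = 5/14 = 0.36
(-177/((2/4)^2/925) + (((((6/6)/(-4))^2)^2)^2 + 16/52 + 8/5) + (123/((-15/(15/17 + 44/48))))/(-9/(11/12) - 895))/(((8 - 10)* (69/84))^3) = 485719234624418244107/3288599515668480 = 147697.90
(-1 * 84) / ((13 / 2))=-168 / 13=-12.92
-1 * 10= -10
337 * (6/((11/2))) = 4044/11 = 367.64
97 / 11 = 8.82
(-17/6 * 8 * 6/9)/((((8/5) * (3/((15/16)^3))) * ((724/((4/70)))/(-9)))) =19125/10379264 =0.00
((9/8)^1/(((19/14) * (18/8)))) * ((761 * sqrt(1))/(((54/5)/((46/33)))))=612605/16929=36.19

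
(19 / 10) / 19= 1 / 10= 0.10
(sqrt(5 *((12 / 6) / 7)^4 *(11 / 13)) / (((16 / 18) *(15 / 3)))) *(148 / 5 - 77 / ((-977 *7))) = 100143 *sqrt(715) / 2393650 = 1.12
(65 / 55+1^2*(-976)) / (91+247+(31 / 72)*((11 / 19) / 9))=-132021576 / 45779767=-2.88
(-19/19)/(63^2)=-1/3969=-0.00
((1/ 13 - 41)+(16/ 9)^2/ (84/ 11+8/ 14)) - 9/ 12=-13738505/ 332748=-41.29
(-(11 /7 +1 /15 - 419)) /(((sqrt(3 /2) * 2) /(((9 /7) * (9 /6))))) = 131469 * sqrt(6) /980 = 328.60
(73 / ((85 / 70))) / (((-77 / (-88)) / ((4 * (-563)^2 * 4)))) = 5923516672 / 17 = 348442157.18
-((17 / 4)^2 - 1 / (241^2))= -16785393 / 929296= -18.06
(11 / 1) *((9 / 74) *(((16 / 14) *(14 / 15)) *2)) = 528 / 185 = 2.85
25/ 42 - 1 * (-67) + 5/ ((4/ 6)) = 1577/ 21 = 75.10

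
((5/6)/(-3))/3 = -5/54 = -0.09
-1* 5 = -5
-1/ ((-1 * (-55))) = -0.02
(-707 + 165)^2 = 293764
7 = 7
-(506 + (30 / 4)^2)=-2249 / 4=-562.25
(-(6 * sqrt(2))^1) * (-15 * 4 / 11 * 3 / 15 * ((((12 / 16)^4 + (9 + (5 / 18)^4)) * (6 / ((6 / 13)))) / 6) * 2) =203553805 * sqrt(2) / 769824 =373.94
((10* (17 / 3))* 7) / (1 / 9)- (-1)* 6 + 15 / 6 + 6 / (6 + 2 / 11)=60851 / 17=3579.47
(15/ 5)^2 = 9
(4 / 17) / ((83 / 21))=84 / 1411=0.06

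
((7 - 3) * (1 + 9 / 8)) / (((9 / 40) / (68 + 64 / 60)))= 70448 / 27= 2609.19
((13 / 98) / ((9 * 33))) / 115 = 13 / 3347190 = 0.00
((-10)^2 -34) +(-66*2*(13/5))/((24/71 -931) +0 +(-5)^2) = 3556916/53585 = 66.38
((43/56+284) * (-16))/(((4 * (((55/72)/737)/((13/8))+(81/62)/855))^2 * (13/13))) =-60706360.95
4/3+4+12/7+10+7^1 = 505/21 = 24.05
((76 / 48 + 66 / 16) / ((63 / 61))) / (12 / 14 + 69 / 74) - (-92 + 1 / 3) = 94.76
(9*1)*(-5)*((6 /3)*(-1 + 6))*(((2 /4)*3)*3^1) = -2025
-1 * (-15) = 15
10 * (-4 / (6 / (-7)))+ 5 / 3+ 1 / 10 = 1453 / 30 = 48.43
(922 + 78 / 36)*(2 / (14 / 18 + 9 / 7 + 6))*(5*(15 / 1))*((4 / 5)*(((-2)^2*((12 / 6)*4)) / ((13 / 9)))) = 503042400 / 1651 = 304689.52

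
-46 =-46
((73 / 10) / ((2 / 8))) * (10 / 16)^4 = 9125 / 2048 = 4.46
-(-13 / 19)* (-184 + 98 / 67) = -158990 / 1273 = -124.89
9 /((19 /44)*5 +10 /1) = 396 /535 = 0.74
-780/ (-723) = 260/ 241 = 1.08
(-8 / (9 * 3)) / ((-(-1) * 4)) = -2 / 27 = -0.07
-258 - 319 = -577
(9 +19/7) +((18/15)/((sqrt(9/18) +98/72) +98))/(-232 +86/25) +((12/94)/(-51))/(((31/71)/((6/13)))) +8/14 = 9720 * sqrt(2)/36553260817 +1012001110414803806/82390282263040843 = 12.28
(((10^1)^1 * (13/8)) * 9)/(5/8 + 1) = 90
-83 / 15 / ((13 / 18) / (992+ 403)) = -10687.85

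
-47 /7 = -6.71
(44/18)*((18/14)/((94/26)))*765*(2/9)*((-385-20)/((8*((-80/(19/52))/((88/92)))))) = 15828615/484288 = 32.68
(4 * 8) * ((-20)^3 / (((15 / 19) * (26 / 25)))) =-12160000 / 39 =-311794.87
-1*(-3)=3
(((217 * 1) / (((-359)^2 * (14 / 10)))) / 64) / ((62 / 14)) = 35 / 8248384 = 0.00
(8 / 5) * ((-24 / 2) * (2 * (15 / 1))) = -576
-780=-780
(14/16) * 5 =35/8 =4.38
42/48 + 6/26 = 115/104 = 1.11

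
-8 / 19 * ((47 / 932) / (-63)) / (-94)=-0.00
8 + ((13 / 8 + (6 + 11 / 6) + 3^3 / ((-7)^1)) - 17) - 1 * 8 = -1915 / 168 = -11.40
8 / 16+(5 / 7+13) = 199 / 14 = 14.21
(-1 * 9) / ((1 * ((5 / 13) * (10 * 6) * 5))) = -39 / 500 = -0.08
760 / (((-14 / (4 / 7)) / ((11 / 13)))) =-16720 / 637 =-26.25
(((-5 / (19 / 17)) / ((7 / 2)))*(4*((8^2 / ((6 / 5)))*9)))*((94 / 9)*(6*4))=-81817600 / 133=-615169.92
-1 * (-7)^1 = 7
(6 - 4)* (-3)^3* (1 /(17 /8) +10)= -565.41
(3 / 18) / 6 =1 / 36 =0.03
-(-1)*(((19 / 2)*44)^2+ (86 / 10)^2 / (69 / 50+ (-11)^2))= 1069139854 / 6119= 174724.60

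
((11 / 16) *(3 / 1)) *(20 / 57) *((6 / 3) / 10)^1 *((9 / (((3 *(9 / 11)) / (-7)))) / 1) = -847 / 228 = -3.71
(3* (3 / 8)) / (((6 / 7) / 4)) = 21 / 4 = 5.25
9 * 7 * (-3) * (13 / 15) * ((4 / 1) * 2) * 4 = -26208 / 5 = -5241.60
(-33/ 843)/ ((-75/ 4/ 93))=1364/ 7025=0.19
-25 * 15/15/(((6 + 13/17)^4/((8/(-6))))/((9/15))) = 334084/34980125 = 0.01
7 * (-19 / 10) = -133 / 10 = -13.30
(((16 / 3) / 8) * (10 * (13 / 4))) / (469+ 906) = 13 / 825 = 0.02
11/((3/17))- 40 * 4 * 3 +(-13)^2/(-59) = -74434/177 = -420.53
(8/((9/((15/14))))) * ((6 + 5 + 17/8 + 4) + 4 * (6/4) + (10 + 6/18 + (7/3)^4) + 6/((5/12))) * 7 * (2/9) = 251101/2187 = 114.82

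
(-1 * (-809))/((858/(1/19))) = 809/16302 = 0.05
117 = 117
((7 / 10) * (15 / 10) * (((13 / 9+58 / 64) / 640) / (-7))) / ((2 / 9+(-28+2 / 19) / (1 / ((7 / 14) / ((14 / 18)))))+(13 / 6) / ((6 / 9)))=270123 / 7089664000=0.00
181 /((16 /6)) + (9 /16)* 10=147 /2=73.50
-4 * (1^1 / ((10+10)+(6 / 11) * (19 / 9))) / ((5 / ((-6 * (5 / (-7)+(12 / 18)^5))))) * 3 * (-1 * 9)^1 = 43604 / 12215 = 3.57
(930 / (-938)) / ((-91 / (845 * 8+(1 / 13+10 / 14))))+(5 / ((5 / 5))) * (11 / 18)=5363100235 / 69908202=76.72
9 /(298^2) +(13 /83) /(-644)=-84173 /593343926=-0.00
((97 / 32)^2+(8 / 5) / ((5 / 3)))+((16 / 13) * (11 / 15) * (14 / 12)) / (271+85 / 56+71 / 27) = 1405611347059 / 138452454400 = 10.15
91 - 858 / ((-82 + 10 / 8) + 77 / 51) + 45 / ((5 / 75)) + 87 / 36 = 151157849 / 193980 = 779.24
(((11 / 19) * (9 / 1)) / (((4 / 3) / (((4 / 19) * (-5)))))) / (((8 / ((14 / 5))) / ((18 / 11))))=-1701 / 722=-2.36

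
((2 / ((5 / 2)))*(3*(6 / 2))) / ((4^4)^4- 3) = 36 / 21474836465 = 0.00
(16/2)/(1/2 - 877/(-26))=104/445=0.23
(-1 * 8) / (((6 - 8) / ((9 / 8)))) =9 / 2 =4.50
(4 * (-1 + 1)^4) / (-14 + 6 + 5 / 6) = 0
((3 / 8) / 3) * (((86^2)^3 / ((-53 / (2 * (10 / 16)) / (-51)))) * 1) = 3223895154990 / 53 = 60828210471.51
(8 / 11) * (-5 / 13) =-40 / 143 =-0.28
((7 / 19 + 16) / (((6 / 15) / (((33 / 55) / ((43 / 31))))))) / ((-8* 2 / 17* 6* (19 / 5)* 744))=-26435 / 23843328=-0.00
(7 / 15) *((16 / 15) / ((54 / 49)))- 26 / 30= -2521 / 6075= -0.41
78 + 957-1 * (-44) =1079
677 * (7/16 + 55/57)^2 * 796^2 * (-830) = -700235797193.22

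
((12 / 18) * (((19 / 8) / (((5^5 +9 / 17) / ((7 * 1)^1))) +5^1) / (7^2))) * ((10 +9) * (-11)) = -14.23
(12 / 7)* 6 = 72 / 7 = 10.29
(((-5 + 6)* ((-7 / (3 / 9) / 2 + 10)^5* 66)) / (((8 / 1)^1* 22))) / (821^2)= -3 / 172554496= -0.00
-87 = -87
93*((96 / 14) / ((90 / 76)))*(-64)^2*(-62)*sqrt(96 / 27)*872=-16695267688448*sqrt(2) / 105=-224863561832.88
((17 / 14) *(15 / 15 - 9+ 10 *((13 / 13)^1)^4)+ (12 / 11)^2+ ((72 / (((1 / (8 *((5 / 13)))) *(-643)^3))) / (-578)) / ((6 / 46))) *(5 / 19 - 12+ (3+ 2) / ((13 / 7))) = -6838923768362810710 / 208955822632147591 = -32.73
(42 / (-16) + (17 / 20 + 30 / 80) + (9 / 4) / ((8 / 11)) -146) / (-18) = 23089 / 2880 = 8.02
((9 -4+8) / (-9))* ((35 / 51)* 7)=-3185 / 459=-6.94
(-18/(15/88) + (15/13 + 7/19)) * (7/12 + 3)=-1381762/3705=-372.95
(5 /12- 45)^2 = 286225 /144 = 1987.67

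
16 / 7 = 2.29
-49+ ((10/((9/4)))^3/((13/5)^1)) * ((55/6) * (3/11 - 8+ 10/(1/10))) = 810606881/28431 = 28511.37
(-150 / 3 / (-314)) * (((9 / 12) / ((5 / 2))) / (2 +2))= 15 / 1256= 0.01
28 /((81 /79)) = 2212 /81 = 27.31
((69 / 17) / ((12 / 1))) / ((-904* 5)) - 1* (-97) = 29813897 / 307360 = 97.00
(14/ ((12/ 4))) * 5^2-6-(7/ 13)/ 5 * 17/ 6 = 14347/ 130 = 110.36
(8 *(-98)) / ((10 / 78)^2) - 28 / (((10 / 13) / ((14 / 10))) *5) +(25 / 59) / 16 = -5629629611 / 118000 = -47708.73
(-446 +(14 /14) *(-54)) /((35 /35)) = -500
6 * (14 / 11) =84 / 11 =7.64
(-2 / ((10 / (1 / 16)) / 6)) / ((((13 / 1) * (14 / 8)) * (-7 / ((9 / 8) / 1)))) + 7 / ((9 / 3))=356801 / 152880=2.33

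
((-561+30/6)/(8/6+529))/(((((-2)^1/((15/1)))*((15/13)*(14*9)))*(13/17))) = 2363/33411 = 0.07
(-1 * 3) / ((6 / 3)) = -3 / 2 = -1.50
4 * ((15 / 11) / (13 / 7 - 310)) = -140 / 7909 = -0.02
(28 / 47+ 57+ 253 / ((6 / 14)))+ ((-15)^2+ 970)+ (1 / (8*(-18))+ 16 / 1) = 12581185 / 6768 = 1858.92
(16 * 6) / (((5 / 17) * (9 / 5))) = 544 / 3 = 181.33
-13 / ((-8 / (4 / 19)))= 13 / 38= 0.34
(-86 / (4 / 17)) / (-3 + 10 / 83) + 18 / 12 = 30695 / 239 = 128.43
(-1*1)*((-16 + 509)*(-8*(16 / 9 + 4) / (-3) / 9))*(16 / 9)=-3281408 / 2187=-1500.42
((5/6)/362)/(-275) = -0.00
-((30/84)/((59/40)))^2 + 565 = 96361485/170569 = 564.94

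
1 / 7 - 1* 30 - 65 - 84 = -1252 / 7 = -178.86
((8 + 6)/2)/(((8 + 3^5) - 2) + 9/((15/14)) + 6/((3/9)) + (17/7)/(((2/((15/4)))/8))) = 245/10914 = 0.02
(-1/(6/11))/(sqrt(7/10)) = -11 * sqrt(70)/42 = -2.19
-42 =-42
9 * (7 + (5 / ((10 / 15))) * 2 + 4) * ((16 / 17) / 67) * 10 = 37440 / 1139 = 32.87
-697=-697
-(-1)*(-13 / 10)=-13 / 10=-1.30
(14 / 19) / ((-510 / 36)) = -84 / 1615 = -0.05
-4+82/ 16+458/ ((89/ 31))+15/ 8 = 14465/ 89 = 162.53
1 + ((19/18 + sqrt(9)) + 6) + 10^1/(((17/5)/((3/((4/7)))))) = 4054/153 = 26.50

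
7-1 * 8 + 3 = 2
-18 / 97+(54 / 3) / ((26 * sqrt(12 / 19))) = -18 / 97+3 * sqrt(57) / 26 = 0.69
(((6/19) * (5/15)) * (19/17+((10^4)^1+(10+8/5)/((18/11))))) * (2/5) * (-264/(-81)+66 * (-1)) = -2730470512/103275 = -26438.83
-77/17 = -4.53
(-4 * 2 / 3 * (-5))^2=1600 / 9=177.78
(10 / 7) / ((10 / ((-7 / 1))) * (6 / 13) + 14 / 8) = 520 / 397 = 1.31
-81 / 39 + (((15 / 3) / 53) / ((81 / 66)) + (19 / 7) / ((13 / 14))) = 0.92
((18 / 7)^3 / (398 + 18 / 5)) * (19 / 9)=7695 / 86093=0.09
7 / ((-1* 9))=-7 / 9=-0.78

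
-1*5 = -5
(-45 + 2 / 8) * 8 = -358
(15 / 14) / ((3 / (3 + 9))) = 30 / 7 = 4.29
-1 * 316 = -316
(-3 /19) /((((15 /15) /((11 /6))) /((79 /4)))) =-869 /152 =-5.72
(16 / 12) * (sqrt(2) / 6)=0.31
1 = 1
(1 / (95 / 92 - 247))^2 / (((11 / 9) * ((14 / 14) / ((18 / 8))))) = 19044 / 625865339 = 0.00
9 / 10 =0.90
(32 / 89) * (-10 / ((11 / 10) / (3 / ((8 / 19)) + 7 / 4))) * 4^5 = -29081600 / 979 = -29705.41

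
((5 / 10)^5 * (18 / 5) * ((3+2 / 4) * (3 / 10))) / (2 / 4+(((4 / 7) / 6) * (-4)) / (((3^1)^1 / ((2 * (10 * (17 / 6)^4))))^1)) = -964467 / 1332253600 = -0.00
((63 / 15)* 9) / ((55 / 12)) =2268 / 275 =8.25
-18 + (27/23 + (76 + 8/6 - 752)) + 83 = -608.49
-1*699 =-699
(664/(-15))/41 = -664/615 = -1.08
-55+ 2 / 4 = -109 / 2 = -54.50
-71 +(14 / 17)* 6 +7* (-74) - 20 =-604.06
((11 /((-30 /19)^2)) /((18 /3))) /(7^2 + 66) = 3971 /621000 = 0.01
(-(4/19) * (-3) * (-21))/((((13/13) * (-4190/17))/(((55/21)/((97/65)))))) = 72930/772217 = 0.09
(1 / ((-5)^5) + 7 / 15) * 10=8744 / 1875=4.66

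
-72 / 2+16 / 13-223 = -3351 / 13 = -257.77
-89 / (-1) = 89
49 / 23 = 2.13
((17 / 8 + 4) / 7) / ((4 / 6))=21 / 16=1.31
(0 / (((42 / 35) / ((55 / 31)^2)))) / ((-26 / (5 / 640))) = 0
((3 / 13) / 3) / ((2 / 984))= 492 / 13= 37.85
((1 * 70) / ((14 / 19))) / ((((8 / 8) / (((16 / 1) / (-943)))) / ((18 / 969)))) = -480 / 16031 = -0.03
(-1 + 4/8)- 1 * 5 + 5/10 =-5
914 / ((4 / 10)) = 2285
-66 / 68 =-33 / 34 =-0.97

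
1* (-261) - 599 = -860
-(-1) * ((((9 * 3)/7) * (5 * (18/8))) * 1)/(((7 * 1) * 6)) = 405/392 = 1.03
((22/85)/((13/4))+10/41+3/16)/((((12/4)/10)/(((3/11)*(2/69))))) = 123481/9169732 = 0.01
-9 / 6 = -3 / 2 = -1.50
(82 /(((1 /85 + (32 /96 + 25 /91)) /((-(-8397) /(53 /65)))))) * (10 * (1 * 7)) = 72699424843500 /762299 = 95368647.79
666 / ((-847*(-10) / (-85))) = -5661 / 847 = -6.68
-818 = -818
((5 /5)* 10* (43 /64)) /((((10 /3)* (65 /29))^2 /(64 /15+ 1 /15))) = 108489 /208000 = 0.52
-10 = -10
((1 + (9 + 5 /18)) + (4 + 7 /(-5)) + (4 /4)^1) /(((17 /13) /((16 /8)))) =21.22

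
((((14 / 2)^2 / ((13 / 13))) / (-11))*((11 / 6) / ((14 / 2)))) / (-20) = 7 / 120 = 0.06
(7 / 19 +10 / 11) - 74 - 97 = -35472 / 209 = -169.72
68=68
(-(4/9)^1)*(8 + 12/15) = -3.91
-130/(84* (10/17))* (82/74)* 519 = -1513.08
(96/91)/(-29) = -96/2639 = -0.04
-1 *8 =-8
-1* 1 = -1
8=8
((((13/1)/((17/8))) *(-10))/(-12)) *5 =1300/51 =25.49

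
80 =80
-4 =-4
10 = 10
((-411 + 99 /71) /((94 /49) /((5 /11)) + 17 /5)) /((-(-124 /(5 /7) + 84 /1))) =-2544675 /4241824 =-0.60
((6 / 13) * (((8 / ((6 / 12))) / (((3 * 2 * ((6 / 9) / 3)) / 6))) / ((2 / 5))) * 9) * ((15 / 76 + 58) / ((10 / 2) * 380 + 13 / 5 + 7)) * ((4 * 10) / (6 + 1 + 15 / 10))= 1074789000 / 10023013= 107.23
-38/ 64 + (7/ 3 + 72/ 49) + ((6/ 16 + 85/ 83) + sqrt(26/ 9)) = sqrt(26)/ 3 + 1799137/ 390432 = 6.31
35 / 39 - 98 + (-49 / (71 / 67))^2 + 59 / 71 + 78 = 416753297 / 196599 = 2119.81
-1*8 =-8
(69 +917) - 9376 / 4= -1358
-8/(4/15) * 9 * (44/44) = -270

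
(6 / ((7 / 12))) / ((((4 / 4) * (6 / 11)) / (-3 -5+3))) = -660 / 7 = -94.29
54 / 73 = 0.74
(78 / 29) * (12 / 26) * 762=27432 / 29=945.93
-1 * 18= -18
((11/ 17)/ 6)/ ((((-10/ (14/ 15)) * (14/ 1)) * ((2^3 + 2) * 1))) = -11/ 153000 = -0.00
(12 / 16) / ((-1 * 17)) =-3 / 68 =-0.04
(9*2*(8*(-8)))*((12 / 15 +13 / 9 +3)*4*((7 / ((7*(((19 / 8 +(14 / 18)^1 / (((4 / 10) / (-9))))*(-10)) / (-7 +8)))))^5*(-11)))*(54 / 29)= 6681526272 / 1068445047484375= 0.00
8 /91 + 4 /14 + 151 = 13775 /91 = 151.37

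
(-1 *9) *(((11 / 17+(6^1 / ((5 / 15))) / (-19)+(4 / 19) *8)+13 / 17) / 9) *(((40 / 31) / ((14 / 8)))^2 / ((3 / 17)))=-17766400 / 2684073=-6.62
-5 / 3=-1.67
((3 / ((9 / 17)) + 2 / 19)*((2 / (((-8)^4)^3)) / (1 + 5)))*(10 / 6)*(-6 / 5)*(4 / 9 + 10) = -15463 / 26439818674176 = -0.00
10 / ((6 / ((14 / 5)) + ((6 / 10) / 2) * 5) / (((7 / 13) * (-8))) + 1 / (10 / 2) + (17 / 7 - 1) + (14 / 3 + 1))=117600 / 75847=1.55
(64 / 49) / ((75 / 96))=2048 / 1225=1.67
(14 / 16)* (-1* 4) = -7 / 2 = -3.50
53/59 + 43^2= 109144/59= 1849.90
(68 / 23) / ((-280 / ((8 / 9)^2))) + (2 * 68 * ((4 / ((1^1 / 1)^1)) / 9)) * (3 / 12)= 984776 / 65205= 15.10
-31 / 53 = -0.58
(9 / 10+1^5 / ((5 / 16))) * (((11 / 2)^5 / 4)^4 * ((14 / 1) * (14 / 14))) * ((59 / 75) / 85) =11391675664193038635800533 / 8556380160000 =1331366237962.13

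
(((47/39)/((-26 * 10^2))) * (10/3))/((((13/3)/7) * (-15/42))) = 2303/329550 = 0.01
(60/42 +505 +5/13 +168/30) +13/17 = 3969431/7735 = 513.18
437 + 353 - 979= -189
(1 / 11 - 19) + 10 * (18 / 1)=161.09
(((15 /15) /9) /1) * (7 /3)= 7 /27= 0.26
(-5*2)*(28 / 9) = -280 / 9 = -31.11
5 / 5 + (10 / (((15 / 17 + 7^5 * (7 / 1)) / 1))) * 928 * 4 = 164443 / 125003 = 1.32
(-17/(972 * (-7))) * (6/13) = 17/14742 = 0.00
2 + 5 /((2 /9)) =24.50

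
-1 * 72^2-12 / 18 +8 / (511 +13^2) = -1322087 / 255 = -5184.65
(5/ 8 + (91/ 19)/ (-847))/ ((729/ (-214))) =-406279/ 2234628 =-0.18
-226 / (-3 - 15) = 113 / 9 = 12.56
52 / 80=0.65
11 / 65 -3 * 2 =-379 / 65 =-5.83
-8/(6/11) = -44/3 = -14.67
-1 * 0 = 0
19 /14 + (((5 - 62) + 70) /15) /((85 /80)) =7757 /3570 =2.17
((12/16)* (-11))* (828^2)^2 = -3877709723712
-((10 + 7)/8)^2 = -289/64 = -4.52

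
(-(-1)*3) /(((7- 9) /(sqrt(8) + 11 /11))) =-3*sqrt(2)- 3 /2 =-5.74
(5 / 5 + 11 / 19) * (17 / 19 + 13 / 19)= 900 / 361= 2.49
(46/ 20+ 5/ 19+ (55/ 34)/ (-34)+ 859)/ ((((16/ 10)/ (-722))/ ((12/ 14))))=-5392863537/ 16184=-333221.92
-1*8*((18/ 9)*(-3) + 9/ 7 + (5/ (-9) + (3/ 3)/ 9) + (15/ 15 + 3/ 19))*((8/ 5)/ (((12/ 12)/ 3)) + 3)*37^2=681838664/ 1995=341773.77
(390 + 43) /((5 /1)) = 433 /5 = 86.60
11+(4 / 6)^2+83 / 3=352 / 9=39.11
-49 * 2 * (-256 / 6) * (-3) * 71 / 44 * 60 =-13359360 / 11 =-1214487.27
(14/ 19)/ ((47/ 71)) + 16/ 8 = 2780/ 893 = 3.11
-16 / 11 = -1.45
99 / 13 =7.62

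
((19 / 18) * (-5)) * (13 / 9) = -7.62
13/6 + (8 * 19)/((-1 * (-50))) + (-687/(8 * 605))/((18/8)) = 46678/9075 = 5.14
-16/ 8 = -2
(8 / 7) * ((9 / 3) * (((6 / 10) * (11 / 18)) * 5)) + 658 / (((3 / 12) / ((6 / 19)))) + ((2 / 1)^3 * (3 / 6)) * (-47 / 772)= 21490089 / 25669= 837.20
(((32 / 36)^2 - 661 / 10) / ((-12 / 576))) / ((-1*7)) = -423208 / 945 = -447.84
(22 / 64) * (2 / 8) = 11 / 128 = 0.09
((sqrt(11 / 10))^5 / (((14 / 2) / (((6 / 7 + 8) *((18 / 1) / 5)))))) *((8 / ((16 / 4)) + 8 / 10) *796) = 26872164 *sqrt(110) / 21875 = 12884.01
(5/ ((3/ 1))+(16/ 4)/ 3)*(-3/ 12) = -3/ 4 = -0.75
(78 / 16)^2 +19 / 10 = 8213 / 320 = 25.67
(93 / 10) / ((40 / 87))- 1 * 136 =-46309 / 400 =-115.77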